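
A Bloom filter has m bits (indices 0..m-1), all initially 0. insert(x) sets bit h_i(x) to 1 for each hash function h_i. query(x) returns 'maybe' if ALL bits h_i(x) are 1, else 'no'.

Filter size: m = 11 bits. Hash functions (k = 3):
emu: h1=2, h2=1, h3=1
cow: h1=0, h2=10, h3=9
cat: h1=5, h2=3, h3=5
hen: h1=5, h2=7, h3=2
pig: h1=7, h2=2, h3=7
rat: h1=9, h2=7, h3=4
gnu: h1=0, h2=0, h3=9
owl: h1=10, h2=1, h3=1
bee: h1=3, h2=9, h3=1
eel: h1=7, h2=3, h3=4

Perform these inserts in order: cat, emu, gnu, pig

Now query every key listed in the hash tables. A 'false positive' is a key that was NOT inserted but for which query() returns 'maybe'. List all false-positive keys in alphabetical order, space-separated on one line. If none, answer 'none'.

Start: bits=00000000000
After insert 'cat': sets bits 3 5 -> bits=00010100000
After insert 'emu': sets bits 1 2 -> bits=01110100000
After insert 'gnu': sets bits 0 9 -> bits=11110100010
After insert 'pig': sets bits 2 7 -> bits=11110101010
Not inserted: bee cow eel hen owl rat — query each against bits=11110101010:
query bee: checks bit1=1, bit3=1, bit9=1 (all 1) -> maybe => FALSE POSITIVE
query cow: checks bit0=1, bit9=1, bit10=0 (has a 0) -> no => not a false positive
query eel: checks bit3=1, bit4=0, bit7=1 (has a 0) -> no => not a false positive
query hen: checks bit2=1, bit5=1, bit7=1 (all 1) -> maybe => FALSE POSITIVE
query owl: checks bit1=1, bit10=0 (has a 0) -> no => not a false positive
query rat: checks bit4=0, bit7=1, bit9=1 (has a 0) -> no => not a false positive
False positives (alphabetical): bee hen

Answer: bee hen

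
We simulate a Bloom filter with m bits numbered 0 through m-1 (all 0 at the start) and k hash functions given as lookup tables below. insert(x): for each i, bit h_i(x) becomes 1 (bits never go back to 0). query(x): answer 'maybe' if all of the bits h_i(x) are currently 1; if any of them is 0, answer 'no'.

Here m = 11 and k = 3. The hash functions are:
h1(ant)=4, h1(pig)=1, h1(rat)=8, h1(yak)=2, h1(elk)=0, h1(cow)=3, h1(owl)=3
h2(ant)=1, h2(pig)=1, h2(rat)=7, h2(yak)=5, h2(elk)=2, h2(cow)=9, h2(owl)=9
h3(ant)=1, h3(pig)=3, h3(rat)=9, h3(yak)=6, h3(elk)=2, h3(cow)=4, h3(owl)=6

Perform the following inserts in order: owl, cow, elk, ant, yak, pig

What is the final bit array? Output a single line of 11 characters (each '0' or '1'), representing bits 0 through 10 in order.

Start: bits=00000000000
After insert 'owl': sets bits 3 6 9 -> bits=00010010010
After insert 'cow': sets bits 3 4 9 -> bits=00011010010
After insert 'elk': sets bits 0 2 -> bits=10111010010
After insert 'ant': sets bits 1 4 -> bits=11111010010
After insert 'yak': sets bits 2 5 6 -> bits=11111110010
After insert 'pig': sets bits 1 3 -> bits=11111110010

Answer: 11111110010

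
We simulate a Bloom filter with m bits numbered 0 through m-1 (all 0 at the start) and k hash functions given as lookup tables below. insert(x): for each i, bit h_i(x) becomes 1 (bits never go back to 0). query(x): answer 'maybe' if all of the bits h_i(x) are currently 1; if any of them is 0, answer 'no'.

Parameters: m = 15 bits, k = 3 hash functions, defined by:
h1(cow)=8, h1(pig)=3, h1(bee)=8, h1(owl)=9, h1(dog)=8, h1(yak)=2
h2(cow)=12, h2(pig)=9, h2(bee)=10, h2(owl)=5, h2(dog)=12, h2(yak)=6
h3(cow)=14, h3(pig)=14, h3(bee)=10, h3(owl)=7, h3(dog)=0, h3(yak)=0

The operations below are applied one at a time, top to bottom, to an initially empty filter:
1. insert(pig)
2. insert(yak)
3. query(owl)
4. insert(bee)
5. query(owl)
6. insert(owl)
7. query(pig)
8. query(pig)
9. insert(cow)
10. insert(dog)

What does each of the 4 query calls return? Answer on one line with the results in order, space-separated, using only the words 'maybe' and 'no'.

Start: bits=000000000000000
Op 1: insert pig -> sets bits 3 9 14 -> bits=000100000100001
Op 2: insert yak -> sets bits 0 2 6 -> bits=101100100100001
Op 3: query owl -> checks bit5=0, bit7=0, bit9=1 (has a 0) -> no
Op 4: insert bee -> sets bits 8 10 -> bits=101100101110001
Op 5: query owl -> checks bit5=0, bit7=0, bit9=1 (has a 0) -> no
Op 6: insert owl -> sets bits 5 7 9 -> bits=101101111110001
Op 7: query pig -> checks bit3=1, bit9=1, bit14=1 (all 1) -> maybe
Op 8: query pig -> checks bit3=1, bit9=1, bit14=1 (all 1) -> maybe
Op 9: insert cow -> sets bits 8 12 14 -> bits=101101111110101
Op 10: insert dog -> sets bits 0 8 12 -> bits=101101111110101
Query results in order: no no maybe maybe

Answer: no no maybe maybe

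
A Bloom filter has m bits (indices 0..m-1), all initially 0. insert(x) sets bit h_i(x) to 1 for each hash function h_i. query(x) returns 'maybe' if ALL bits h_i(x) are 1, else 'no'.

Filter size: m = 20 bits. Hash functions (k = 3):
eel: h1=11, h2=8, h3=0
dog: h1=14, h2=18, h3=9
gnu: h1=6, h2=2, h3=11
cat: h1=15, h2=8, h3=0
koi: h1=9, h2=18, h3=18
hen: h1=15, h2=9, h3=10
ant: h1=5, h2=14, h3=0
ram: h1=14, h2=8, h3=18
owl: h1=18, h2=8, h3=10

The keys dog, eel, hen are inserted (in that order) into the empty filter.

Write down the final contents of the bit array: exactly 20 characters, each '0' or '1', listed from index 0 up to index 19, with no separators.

Start: bits=00000000000000000000
After insert 'dog': sets bits 9 14 18 -> bits=00000000010000100010
After insert 'eel': sets bits 0 8 11 -> bits=10000000110100100010
After insert 'hen': sets bits 9 10 15 -> bits=10000000111100110010

Answer: 10000000111100110010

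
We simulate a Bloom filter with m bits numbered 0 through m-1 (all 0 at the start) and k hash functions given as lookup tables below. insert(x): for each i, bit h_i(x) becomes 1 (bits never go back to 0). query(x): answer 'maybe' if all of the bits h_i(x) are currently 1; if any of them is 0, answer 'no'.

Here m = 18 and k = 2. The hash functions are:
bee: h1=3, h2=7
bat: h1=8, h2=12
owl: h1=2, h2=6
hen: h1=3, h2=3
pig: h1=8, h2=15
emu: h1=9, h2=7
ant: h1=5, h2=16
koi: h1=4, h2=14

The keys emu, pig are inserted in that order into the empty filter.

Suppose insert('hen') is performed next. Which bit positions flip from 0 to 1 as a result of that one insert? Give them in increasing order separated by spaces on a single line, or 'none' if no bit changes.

Answer: 3

Derivation:
Start: bits=000000000000000000
After insert 'emu': sets bits 7 9 -> bits=000000010100000000
After insert 'pig': sets bits 8 15 -> bits=000000011100000100
insert 'hen' would touch bits 3; currently bit3=0
Bits that are 0 among those (would change 0->1): 3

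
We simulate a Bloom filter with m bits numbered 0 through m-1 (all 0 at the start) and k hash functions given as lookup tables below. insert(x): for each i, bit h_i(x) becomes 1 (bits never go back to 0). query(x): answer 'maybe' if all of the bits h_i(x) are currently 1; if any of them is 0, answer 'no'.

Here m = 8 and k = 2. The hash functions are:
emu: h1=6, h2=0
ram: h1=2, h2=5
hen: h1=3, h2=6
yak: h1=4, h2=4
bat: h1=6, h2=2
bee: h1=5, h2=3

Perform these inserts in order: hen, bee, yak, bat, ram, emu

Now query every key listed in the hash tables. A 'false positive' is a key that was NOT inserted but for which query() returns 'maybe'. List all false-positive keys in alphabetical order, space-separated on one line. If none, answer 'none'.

Start: bits=00000000
After insert 'hen': sets bits 3 6 -> bits=00010010
After insert 'bee': sets bits 3 5 -> bits=00010110
After insert 'yak': sets bits 4 -> bits=00011110
After insert 'bat': sets bits 2 6 -> bits=00111110
After insert 'ram': sets bits 2 5 -> bits=00111110
After insert 'emu': sets bits 0 6 -> bits=10111110
Not inserted: (none) — query each against bits=10111110:
False positives (alphabetical): none

Answer: none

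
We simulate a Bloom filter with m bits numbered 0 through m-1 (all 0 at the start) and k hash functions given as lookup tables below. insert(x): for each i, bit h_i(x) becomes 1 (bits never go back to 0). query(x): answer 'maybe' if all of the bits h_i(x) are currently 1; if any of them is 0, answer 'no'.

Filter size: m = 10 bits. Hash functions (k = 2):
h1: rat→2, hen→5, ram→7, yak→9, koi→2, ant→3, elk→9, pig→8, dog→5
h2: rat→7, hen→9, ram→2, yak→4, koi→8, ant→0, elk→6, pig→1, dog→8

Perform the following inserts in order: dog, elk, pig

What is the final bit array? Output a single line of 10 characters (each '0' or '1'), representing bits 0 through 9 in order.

Answer: 0100011011

Derivation:
Start: bits=0000000000
After insert 'dog': sets bits 5 8 -> bits=0000010010
After insert 'elk': sets bits 6 9 -> bits=0000011011
After insert 'pig': sets bits 1 8 -> bits=0100011011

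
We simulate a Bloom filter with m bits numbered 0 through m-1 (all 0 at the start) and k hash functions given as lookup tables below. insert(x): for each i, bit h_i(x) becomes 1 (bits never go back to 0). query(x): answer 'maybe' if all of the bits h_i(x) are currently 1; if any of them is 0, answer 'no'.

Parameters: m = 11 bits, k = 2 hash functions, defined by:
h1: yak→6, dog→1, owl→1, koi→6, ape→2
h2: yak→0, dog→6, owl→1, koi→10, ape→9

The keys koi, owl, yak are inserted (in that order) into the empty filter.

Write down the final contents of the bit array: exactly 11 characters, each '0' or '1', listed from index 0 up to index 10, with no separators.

Start: bits=00000000000
After insert 'koi': sets bits 6 10 -> bits=00000010001
After insert 'owl': sets bits 1 -> bits=01000010001
After insert 'yak': sets bits 0 6 -> bits=11000010001

Answer: 11000010001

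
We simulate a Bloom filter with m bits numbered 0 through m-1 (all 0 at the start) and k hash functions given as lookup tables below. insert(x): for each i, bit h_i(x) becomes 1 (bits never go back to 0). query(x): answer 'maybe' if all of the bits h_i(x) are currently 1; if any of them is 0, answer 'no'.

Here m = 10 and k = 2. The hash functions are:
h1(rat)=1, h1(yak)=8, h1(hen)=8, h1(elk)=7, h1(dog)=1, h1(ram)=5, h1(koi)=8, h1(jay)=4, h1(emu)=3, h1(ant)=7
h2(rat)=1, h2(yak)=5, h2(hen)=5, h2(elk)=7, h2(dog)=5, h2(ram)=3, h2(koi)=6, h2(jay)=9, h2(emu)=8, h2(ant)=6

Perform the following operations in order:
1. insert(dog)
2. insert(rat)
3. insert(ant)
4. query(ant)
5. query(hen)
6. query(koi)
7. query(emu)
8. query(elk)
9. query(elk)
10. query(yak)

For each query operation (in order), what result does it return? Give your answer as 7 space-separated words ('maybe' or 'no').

Answer: maybe no no no maybe maybe no

Derivation:
Start: bits=0000000000
Op 1: insert dog -> sets bits 1 5 -> bits=0100010000
Op 2: insert rat -> sets bits 1 -> bits=0100010000
Op 3: insert ant -> sets bits 6 7 -> bits=0100011100
Op 4: query ant -> checks bit6=1, bit7=1 (all 1) -> maybe
Op 5: query hen -> checks bit5=1, bit8=0 (has a 0) -> no
Op 6: query koi -> checks bit6=1, bit8=0 (has a 0) -> no
Op 7: query emu -> checks bit3=0, bit8=0 (has a 0) -> no
Op 8: query elk -> checks bit7=1 (all 1) -> maybe
Op 9: query elk -> checks bit7=1 (all 1) -> maybe
Op 10: query yak -> checks bit5=1, bit8=0 (has a 0) -> no
Query results in order: maybe no no no maybe maybe no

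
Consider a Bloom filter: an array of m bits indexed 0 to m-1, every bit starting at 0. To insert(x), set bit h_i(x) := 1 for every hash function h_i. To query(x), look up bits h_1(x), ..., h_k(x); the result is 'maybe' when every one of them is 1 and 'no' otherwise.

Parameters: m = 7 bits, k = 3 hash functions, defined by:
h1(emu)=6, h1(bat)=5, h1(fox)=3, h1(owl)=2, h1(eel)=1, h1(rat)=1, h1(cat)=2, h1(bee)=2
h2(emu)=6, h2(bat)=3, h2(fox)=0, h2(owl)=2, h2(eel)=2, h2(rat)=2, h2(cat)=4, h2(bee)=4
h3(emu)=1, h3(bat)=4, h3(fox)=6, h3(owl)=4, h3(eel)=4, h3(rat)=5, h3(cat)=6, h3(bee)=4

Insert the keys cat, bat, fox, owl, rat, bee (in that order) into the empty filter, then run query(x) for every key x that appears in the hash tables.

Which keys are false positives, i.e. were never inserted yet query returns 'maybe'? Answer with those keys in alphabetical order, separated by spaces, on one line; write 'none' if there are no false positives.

Start: bits=0000000
After insert 'cat': sets bits 2 4 6 -> bits=0010101
After insert 'bat': sets bits 3 4 5 -> bits=0011111
After insert 'fox': sets bits 0 3 6 -> bits=1011111
After insert 'owl': sets bits 2 4 -> bits=1011111
After insert 'rat': sets bits 1 2 5 -> bits=1111111
After insert 'bee': sets bits 2 4 -> bits=1111111
Not inserted: eel emu — query each against bits=1111111:
query eel: checks bit1=1, bit2=1, bit4=1 (all 1) -> maybe => FALSE POSITIVE
query emu: checks bit1=1, bit6=1 (all 1) -> maybe => FALSE POSITIVE
False positives (alphabetical): eel emu

Answer: eel emu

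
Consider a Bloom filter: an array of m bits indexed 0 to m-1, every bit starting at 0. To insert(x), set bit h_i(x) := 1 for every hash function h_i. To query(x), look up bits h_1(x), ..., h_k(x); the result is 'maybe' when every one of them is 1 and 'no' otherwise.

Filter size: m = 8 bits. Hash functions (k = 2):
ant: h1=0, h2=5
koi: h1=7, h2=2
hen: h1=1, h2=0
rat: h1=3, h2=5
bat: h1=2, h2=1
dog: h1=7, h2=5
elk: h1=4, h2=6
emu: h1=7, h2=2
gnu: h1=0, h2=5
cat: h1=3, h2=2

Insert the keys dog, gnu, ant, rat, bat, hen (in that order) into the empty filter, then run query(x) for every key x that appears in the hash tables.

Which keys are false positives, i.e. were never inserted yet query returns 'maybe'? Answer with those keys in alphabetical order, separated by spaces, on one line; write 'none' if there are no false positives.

Answer: cat emu koi

Derivation:
Start: bits=00000000
After insert 'dog': sets bits 5 7 -> bits=00000101
After insert 'gnu': sets bits 0 5 -> bits=10000101
After insert 'ant': sets bits 0 5 -> bits=10000101
After insert 'rat': sets bits 3 5 -> bits=10010101
After insert 'bat': sets bits 1 2 -> bits=11110101
After insert 'hen': sets bits 0 1 -> bits=11110101
Not inserted: cat elk emu koi — query each against bits=11110101:
query cat: checks bit2=1, bit3=1 (all 1) -> maybe => FALSE POSITIVE
query elk: checks bit4=0, bit6=0 (has a 0) -> no => not a false positive
query emu: checks bit2=1, bit7=1 (all 1) -> maybe => FALSE POSITIVE
query koi: checks bit2=1, bit7=1 (all 1) -> maybe => FALSE POSITIVE
False positives (alphabetical): cat emu koi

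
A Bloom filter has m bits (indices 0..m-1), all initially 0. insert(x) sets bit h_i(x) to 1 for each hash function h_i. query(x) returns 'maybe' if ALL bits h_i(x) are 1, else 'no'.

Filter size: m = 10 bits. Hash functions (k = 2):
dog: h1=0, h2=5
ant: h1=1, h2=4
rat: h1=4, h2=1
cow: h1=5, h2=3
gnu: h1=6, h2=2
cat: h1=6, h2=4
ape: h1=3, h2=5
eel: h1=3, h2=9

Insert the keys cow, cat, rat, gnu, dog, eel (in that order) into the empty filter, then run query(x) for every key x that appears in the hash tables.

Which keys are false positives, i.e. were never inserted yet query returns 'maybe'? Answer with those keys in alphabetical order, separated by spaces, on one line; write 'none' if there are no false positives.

Start: bits=0000000000
After insert 'cow': sets bits 3 5 -> bits=0001010000
After insert 'cat': sets bits 4 6 -> bits=0001111000
After insert 'rat': sets bits 1 4 -> bits=0101111000
After insert 'gnu': sets bits 2 6 -> bits=0111111000
After insert 'dog': sets bits 0 5 -> bits=1111111000
After insert 'eel': sets bits 3 9 -> bits=1111111001
Not inserted: ant ape — query each against bits=1111111001:
query ant: checks bit1=1, bit4=1 (all 1) -> maybe => FALSE POSITIVE
query ape: checks bit3=1, bit5=1 (all 1) -> maybe => FALSE POSITIVE
False positives (alphabetical): ant ape

Answer: ant ape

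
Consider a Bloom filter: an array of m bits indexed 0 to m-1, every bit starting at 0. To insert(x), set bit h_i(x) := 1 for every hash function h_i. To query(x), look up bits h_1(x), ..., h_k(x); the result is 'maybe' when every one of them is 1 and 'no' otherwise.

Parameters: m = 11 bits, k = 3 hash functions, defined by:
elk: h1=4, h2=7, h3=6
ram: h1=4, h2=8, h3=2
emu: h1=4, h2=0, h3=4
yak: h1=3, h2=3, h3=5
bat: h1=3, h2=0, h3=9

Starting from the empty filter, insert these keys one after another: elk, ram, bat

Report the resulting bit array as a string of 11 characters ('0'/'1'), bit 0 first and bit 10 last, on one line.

Answer: 10111011110

Derivation:
Start: bits=00000000000
After insert 'elk': sets bits 4 6 7 -> bits=00001011000
After insert 'ram': sets bits 2 4 8 -> bits=00101011100
After insert 'bat': sets bits 0 3 9 -> bits=10111011110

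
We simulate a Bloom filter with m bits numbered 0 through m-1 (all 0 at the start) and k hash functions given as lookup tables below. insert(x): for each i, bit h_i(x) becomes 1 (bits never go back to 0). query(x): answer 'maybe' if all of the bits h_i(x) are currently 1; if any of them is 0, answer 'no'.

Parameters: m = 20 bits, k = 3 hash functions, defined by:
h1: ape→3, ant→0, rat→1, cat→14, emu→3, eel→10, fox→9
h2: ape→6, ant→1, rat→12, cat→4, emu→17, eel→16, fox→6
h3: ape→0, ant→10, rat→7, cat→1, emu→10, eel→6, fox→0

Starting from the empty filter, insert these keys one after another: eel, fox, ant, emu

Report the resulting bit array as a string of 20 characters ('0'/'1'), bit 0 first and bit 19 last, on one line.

Answer: 11010010011000001100

Derivation:
Start: bits=00000000000000000000
After insert 'eel': sets bits 6 10 16 -> bits=00000010001000001000
After insert 'fox': sets bits 0 6 9 -> bits=10000010011000001000
After insert 'ant': sets bits 0 1 10 -> bits=11000010011000001000
After insert 'emu': sets bits 3 10 17 -> bits=11010010011000001100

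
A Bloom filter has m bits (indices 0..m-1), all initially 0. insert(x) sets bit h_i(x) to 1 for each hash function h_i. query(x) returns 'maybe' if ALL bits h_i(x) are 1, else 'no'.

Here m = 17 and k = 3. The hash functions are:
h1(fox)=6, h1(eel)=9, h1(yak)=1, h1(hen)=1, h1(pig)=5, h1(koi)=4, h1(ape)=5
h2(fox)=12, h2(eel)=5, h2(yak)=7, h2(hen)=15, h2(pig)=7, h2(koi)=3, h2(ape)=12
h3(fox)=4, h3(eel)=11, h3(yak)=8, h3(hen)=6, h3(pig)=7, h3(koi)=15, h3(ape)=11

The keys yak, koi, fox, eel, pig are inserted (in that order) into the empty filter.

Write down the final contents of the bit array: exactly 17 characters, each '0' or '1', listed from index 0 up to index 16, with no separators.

Answer: 01011111110110010

Derivation:
Start: bits=00000000000000000
After insert 'yak': sets bits 1 7 8 -> bits=01000001100000000
After insert 'koi': sets bits 3 4 15 -> bits=01011001100000010
After insert 'fox': sets bits 4 6 12 -> bits=01011011100010010
After insert 'eel': sets bits 5 9 11 -> bits=01011111110110010
After insert 'pig': sets bits 5 7 -> bits=01011111110110010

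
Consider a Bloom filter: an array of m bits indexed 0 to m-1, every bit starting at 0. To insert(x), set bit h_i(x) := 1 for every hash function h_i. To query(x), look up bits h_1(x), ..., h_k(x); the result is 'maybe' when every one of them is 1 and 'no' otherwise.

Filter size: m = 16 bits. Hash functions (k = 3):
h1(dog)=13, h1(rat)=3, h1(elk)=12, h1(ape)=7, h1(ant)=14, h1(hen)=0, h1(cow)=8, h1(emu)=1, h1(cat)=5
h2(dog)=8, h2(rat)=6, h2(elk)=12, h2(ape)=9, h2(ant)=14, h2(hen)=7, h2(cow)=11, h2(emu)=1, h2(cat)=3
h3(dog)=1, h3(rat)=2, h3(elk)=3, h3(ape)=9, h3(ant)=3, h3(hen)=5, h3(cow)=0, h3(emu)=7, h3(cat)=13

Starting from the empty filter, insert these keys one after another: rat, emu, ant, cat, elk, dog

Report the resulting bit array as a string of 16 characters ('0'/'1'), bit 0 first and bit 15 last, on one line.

Answer: 0111011110001110

Derivation:
Start: bits=0000000000000000
After insert 'rat': sets bits 2 3 6 -> bits=0011001000000000
After insert 'emu': sets bits 1 7 -> bits=0111001100000000
After insert 'ant': sets bits 3 14 -> bits=0111001100000010
After insert 'cat': sets bits 3 5 13 -> bits=0111011100000110
After insert 'elk': sets bits 3 12 -> bits=0111011100001110
After insert 'dog': sets bits 1 8 13 -> bits=0111011110001110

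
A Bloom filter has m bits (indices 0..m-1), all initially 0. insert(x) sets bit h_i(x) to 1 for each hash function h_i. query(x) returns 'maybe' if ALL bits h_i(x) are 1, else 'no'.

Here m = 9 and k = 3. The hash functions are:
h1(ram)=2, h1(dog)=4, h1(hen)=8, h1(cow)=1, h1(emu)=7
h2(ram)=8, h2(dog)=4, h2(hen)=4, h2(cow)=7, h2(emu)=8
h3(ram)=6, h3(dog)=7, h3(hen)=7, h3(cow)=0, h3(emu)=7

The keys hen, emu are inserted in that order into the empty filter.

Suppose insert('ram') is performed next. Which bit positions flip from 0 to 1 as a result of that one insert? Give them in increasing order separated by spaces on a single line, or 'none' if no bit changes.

Answer: 2 6

Derivation:
Start: bits=000000000
After insert 'hen': sets bits 4 7 8 -> bits=000010011
After insert 'emu': sets bits 7 8 -> bits=000010011
insert 'ram' would touch bits 2 6 8; currently bit2=0, bit6=0, bit8=1
Bits that are 0 among those (would change 0->1): 2 6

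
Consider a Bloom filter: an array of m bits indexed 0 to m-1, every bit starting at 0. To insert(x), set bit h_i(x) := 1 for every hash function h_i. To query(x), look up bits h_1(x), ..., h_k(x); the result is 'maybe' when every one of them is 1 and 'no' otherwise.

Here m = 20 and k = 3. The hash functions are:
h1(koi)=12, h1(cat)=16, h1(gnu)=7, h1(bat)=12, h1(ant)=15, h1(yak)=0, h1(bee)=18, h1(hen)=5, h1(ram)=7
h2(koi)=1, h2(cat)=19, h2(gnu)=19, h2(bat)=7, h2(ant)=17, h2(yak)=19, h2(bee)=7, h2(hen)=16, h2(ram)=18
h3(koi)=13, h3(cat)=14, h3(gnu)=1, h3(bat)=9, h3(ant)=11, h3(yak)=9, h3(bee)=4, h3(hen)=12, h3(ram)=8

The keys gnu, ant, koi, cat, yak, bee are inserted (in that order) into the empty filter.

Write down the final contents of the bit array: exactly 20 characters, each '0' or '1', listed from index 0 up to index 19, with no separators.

Answer: 11001001010111111111

Derivation:
Start: bits=00000000000000000000
After insert 'gnu': sets bits 1 7 19 -> bits=01000001000000000001
After insert 'ant': sets bits 11 15 17 -> bits=01000001000100010101
After insert 'koi': sets bits 1 12 13 -> bits=01000001000111010101
After insert 'cat': sets bits 14 16 19 -> bits=01000001000111111101
After insert 'yak': sets bits 0 9 19 -> bits=11000001010111111101
After insert 'bee': sets bits 4 7 18 -> bits=11001001010111111111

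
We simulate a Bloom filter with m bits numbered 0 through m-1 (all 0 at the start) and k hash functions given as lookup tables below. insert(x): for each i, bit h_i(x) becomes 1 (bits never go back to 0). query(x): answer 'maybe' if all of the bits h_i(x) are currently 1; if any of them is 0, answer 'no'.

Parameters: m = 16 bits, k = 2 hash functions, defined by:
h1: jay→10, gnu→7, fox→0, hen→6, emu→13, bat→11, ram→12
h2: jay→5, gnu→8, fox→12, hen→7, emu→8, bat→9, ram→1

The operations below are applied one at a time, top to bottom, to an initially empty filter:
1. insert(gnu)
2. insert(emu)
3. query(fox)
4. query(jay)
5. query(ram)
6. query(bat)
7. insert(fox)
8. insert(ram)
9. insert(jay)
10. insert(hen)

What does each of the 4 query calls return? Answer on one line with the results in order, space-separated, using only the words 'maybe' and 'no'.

Answer: no no no no

Derivation:
Start: bits=0000000000000000
Op 1: insert gnu -> sets bits 7 8 -> bits=0000000110000000
Op 2: insert emu -> sets bits 8 13 -> bits=0000000110000100
Op 3: query fox -> checks bit0=0, bit12=0 (has a 0) -> no
Op 4: query jay -> checks bit5=0, bit10=0 (has a 0) -> no
Op 5: query ram -> checks bit1=0, bit12=0 (has a 0) -> no
Op 6: query bat -> checks bit9=0, bit11=0 (has a 0) -> no
Op 7: insert fox -> sets bits 0 12 -> bits=1000000110001100
Op 8: insert ram -> sets bits 1 12 -> bits=1100000110001100
Op 9: insert jay -> sets bits 5 10 -> bits=1100010110101100
Op 10: insert hen -> sets bits 6 7 -> bits=1100011110101100
Query results in order: no no no no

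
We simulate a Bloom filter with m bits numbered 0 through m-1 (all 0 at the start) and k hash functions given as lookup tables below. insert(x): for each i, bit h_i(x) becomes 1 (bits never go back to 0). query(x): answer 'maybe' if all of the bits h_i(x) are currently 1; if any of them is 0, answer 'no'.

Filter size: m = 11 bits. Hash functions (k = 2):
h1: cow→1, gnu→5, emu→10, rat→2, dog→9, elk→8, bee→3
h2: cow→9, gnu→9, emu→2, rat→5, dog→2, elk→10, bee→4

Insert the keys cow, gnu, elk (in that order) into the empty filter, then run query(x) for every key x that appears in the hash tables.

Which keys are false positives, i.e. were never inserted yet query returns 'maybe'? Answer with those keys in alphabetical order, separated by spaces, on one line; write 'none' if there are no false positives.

Start: bits=00000000000
After insert 'cow': sets bits 1 9 -> bits=01000000010
After insert 'gnu': sets bits 5 9 -> bits=01000100010
After insert 'elk': sets bits 8 10 -> bits=01000100111
Not inserted: bee dog emu rat — query each against bits=01000100111:
query bee: checks bit3=0, bit4=0 (has a 0) -> no => not a false positive
query dog: checks bit2=0, bit9=1 (has a 0) -> no => not a false positive
query emu: checks bit2=0, bit10=1 (has a 0) -> no => not a false positive
query rat: checks bit2=0, bit5=1 (has a 0) -> no => not a false positive
False positives (alphabetical): none

Answer: none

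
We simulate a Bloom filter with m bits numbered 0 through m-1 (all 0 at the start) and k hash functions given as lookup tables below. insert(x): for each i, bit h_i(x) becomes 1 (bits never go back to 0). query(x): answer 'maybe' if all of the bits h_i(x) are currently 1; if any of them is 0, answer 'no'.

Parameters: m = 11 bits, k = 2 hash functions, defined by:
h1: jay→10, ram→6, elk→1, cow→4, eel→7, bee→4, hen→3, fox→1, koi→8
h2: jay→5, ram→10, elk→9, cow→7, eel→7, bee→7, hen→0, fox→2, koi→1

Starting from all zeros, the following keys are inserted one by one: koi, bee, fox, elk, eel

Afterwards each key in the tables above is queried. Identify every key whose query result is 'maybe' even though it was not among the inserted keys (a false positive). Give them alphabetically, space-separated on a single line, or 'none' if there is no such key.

Start: bits=00000000000
After insert 'koi': sets bits 1 8 -> bits=01000000100
After insert 'bee': sets bits 4 7 -> bits=01001001100
After insert 'fox': sets bits 1 2 -> bits=01101001100
After insert 'elk': sets bits 1 9 -> bits=01101001110
After insert 'eel': sets bits 7 -> bits=01101001110
Not inserted: cow hen jay ram — query each against bits=01101001110:
query cow: checks bit4=1, bit7=1 (all 1) -> maybe => FALSE POSITIVE
query hen: checks bit0=0, bit3=0 (has a 0) -> no => not a false positive
query jay: checks bit5=0, bit10=0 (has a 0) -> no => not a false positive
query ram: checks bit6=0, bit10=0 (has a 0) -> no => not a false positive
False positives (alphabetical): cow

Answer: cow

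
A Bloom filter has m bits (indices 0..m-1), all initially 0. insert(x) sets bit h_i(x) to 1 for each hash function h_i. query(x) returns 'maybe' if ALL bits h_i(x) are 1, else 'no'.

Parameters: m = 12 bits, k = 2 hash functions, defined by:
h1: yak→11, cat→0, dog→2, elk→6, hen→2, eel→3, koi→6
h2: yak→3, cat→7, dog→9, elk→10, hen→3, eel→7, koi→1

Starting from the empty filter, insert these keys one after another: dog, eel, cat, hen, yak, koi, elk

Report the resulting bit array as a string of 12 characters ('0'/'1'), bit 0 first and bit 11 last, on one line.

Start: bits=000000000000
After insert 'dog': sets bits 2 9 -> bits=001000000100
After insert 'eel': sets bits 3 7 -> bits=001100010100
After insert 'cat': sets bits 0 7 -> bits=101100010100
After insert 'hen': sets bits 2 3 -> bits=101100010100
After insert 'yak': sets bits 3 11 -> bits=101100010101
After insert 'koi': sets bits 1 6 -> bits=111100110101
After insert 'elk': sets bits 6 10 -> bits=111100110111

Answer: 111100110111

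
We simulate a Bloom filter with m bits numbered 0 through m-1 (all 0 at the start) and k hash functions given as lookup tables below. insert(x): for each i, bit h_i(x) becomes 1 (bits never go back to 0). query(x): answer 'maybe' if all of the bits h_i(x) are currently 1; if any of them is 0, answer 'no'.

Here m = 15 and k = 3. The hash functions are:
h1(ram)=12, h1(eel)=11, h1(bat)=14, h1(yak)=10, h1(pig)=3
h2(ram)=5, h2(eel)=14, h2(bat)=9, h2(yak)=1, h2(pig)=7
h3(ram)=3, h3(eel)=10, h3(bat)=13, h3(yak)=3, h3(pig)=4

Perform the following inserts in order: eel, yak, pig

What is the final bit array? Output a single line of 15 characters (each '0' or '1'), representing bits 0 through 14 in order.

Answer: 010110010011001

Derivation:
Start: bits=000000000000000
After insert 'eel': sets bits 10 11 14 -> bits=000000000011001
After insert 'yak': sets bits 1 3 10 -> bits=010100000011001
After insert 'pig': sets bits 3 4 7 -> bits=010110010011001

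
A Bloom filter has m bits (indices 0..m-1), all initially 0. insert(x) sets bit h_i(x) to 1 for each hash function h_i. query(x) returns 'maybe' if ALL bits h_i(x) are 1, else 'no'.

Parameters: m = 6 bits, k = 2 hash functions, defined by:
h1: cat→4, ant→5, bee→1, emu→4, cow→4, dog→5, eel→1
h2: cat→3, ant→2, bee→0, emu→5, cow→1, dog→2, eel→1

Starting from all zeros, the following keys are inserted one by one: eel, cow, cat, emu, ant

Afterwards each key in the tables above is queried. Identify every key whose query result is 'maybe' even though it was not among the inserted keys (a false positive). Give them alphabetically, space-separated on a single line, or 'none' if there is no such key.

Start: bits=000000
After insert 'eel': sets bits 1 -> bits=010000
After insert 'cow': sets bits 1 4 -> bits=010010
After insert 'cat': sets bits 3 4 -> bits=010110
After insert 'emu': sets bits 4 5 -> bits=010111
After insert 'ant': sets bits 2 5 -> bits=011111
Not inserted: bee dog — query each against bits=011111:
query bee: checks bit0=0, bit1=1 (has a 0) -> no => not a false positive
query dog: checks bit2=1, bit5=1 (all 1) -> maybe => FALSE POSITIVE
False positives (alphabetical): dog

Answer: dog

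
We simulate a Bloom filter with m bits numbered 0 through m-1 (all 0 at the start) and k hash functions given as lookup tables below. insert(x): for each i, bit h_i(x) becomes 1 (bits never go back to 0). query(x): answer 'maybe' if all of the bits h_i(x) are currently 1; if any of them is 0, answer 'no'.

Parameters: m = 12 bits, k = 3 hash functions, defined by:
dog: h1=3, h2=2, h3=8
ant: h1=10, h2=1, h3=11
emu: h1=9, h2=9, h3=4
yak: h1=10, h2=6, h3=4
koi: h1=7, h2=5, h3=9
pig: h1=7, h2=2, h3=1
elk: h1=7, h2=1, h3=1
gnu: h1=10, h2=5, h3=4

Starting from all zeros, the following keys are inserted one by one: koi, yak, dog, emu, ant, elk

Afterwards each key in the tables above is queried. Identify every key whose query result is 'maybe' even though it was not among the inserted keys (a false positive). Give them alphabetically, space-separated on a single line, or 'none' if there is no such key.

Start: bits=000000000000
After insert 'koi': sets bits 5 7 9 -> bits=000001010100
After insert 'yak': sets bits 4 6 10 -> bits=000011110110
After insert 'dog': sets bits 2 3 8 -> bits=001111111110
After insert 'emu': sets bits 4 9 -> bits=001111111110
After insert 'ant': sets bits 1 10 11 -> bits=011111111111
After insert 'elk': sets bits 1 7 -> bits=011111111111
Not inserted: gnu pig — query each against bits=011111111111:
query gnu: checks bit4=1, bit5=1, bit10=1 (all 1) -> maybe => FALSE POSITIVE
query pig: checks bit1=1, bit2=1, bit7=1 (all 1) -> maybe => FALSE POSITIVE
False positives (alphabetical): gnu pig

Answer: gnu pig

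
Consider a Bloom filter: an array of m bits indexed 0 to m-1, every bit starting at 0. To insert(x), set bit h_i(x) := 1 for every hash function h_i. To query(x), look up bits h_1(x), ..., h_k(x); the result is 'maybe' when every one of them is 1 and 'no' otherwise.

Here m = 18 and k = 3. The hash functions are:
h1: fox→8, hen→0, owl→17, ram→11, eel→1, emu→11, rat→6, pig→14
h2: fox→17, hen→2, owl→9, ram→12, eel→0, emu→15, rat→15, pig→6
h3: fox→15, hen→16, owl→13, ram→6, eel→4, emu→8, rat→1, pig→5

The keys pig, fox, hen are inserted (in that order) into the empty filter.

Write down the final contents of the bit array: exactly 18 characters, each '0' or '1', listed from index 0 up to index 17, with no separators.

Start: bits=000000000000000000
After insert 'pig': sets bits 5 6 14 -> bits=000001100000001000
After insert 'fox': sets bits 8 15 17 -> bits=000001101000001101
After insert 'hen': sets bits 0 2 16 -> bits=101001101000001111

Answer: 101001101000001111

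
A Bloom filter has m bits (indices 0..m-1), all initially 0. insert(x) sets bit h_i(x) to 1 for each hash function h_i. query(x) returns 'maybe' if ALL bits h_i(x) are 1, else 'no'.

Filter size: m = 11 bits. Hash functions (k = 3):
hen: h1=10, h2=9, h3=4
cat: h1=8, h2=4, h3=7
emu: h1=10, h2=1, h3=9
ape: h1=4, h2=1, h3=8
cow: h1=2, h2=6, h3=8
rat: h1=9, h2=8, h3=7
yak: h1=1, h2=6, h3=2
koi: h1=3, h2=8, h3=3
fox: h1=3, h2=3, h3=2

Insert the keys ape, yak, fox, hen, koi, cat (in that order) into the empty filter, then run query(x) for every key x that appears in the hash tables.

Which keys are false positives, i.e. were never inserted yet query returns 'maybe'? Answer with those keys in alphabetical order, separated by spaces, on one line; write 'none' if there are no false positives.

Answer: cow emu rat

Derivation:
Start: bits=00000000000
After insert 'ape': sets bits 1 4 8 -> bits=01001000100
After insert 'yak': sets bits 1 2 6 -> bits=01101010100
After insert 'fox': sets bits 2 3 -> bits=01111010100
After insert 'hen': sets bits 4 9 10 -> bits=01111010111
After insert 'koi': sets bits 3 8 -> bits=01111010111
After insert 'cat': sets bits 4 7 8 -> bits=01111011111
Not inserted: cow emu rat — query each against bits=01111011111:
query cow: checks bit2=1, bit6=1, bit8=1 (all 1) -> maybe => FALSE POSITIVE
query emu: checks bit1=1, bit9=1, bit10=1 (all 1) -> maybe => FALSE POSITIVE
query rat: checks bit7=1, bit8=1, bit9=1 (all 1) -> maybe => FALSE POSITIVE
False positives (alphabetical): cow emu rat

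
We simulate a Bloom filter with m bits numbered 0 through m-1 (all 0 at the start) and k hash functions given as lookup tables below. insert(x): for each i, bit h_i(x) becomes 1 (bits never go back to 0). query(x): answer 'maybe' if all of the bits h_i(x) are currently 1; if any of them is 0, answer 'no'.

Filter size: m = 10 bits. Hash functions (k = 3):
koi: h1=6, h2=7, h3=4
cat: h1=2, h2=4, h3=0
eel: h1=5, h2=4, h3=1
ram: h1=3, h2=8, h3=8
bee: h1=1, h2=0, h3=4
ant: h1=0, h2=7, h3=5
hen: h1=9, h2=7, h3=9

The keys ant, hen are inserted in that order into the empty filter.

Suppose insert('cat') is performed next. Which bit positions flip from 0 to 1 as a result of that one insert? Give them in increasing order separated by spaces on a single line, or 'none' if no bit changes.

Start: bits=0000000000
After insert 'ant': sets bits 0 5 7 -> bits=1000010100
After insert 'hen': sets bits 7 9 -> bits=1000010101
insert 'cat' would touch bits 0 2 4; currently bit0=1, bit2=0, bit4=0
Bits that are 0 among those (would change 0->1): 2 4

Answer: 2 4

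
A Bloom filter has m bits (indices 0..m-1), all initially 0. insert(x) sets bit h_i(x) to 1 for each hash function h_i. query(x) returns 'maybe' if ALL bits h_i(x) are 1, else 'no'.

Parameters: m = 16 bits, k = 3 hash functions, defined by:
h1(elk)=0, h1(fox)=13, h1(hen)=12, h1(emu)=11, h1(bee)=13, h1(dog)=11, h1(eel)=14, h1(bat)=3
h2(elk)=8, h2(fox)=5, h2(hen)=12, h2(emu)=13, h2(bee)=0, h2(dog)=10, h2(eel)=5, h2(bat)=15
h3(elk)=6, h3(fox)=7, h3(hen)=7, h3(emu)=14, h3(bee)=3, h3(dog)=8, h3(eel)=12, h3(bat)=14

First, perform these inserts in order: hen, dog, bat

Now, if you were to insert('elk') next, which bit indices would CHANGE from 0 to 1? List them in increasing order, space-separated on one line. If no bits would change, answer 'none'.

Answer: 0 6

Derivation:
Start: bits=0000000000000000
After insert 'hen': sets bits 7 12 -> bits=0000000100001000
After insert 'dog': sets bits 8 10 11 -> bits=0000000110111000
After insert 'bat': sets bits 3 14 15 -> bits=0001000110111011
insert 'elk' would touch bits 0 6 8; currently bit0=0, bit6=0, bit8=1
Bits that are 0 among those (would change 0->1): 0 6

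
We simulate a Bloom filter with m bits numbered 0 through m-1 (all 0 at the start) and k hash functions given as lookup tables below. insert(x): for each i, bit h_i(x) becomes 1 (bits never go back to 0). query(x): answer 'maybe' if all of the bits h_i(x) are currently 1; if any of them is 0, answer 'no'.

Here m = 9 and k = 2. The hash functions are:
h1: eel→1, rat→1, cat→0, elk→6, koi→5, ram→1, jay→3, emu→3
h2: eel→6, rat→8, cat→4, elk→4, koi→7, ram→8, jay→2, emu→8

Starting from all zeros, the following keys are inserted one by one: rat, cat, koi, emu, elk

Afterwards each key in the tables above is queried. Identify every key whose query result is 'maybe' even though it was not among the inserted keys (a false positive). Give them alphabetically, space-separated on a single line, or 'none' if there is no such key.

Answer: eel ram

Derivation:
Start: bits=000000000
After insert 'rat': sets bits 1 8 -> bits=010000001
After insert 'cat': sets bits 0 4 -> bits=110010001
After insert 'koi': sets bits 5 7 -> bits=110011011
After insert 'emu': sets bits 3 8 -> bits=110111011
After insert 'elk': sets bits 4 6 -> bits=110111111
Not inserted: eel jay ram — query each against bits=110111111:
query eel: checks bit1=1, bit6=1 (all 1) -> maybe => FALSE POSITIVE
query jay: checks bit2=0, bit3=1 (has a 0) -> no => not a false positive
query ram: checks bit1=1, bit8=1 (all 1) -> maybe => FALSE POSITIVE
False positives (alphabetical): eel ram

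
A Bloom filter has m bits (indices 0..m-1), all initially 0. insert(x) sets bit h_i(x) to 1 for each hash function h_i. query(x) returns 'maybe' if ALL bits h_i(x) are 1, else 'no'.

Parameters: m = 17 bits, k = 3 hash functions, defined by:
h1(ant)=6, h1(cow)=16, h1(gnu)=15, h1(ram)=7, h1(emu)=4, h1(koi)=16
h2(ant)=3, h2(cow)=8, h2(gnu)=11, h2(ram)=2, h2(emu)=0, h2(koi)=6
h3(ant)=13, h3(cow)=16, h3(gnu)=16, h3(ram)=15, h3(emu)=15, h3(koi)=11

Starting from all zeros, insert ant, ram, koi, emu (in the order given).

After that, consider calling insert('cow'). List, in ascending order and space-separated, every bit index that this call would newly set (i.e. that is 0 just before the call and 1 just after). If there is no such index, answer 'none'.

Answer: 8

Derivation:
Start: bits=00000000000000000
After insert 'ant': sets bits 3 6 13 -> bits=00010010000001000
After insert 'ram': sets bits 2 7 15 -> bits=00110011000001010
After insert 'koi': sets bits 6 11 16 -> bits=00110011000101011
After insert 'emu': sets bits 0 4 15 -> bits=10111011000101011
insert 'cow' would touch bits 8 16; currently bit8=0, bit16=1
Bits that are 0 among those (would change 0->1): 8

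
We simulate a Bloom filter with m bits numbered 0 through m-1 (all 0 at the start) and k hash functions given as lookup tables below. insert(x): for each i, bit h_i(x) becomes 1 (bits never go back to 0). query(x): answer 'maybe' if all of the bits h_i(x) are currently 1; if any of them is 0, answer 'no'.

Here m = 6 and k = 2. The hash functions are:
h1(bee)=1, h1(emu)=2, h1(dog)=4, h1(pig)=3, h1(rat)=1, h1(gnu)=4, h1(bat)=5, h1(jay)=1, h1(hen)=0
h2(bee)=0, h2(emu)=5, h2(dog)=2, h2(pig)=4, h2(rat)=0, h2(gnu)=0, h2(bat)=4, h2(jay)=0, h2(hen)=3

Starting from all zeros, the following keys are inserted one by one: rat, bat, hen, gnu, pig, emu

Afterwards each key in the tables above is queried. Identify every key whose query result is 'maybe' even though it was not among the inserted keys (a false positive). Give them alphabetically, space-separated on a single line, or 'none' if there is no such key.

Answer: bee dog jay

Derivation:
Start: bits=000000
After insert 'rat': sets bits 0 1 -> bits=110000
After insert 'bat': sets bits 4 5 -> bits=110011
After insert 'hen': sets bits 0 3 -> bits=110111
After insert 'gnu': sets bits 0 4 -> bits=110111
After insert 'pig': sets bits 3 4 -> bits=110111
After insert 'emu': sets bits 2 5 -> bits=111111
Not inserted: bee dog jay — query each against bits=111111:
query bee: checks bit0=1, bit1=1 (all 1) -> maybe => FALSE POSITIVE
query dog: checks bit2=1, bit4=1 (all 1) -> maybe => FALSE POSITIVE
query jay: checks bit0=1, bit1=1 (all 1) -> maybe => FALSE POSITIVE
False positives (alphabetical): bee dog jay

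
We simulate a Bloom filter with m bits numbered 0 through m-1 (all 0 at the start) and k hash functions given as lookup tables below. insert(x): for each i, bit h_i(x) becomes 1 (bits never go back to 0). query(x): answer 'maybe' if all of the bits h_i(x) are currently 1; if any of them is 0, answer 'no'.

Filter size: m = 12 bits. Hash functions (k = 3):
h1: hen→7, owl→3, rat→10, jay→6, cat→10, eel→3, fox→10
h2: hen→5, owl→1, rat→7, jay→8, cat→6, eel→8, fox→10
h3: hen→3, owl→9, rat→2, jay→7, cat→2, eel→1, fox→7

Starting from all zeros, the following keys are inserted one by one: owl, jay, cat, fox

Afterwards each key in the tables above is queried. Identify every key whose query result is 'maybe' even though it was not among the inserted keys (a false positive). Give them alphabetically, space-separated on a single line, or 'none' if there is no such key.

Answer: eel rat

Derivation:
Start: bits=000000000000
After insert 'owl': sets bits 1 3 9 -> bits=010100000100
After insert 'jay': sets bits 6 7 8 -> bits=010100111100
After insert 'cat': sets bits 2 6 10 -> bits=011100111110
After insert 'fox': sets bits 7 10 -> bits=011100111110
Not inserted: eel hen rat — query each against bits=011100111110:
query eel: checks bit1=1, bit3=1, bit8=1 (all 1) -> maybe => FALSE POSITIVE
query hen: checks bit3=1, bit5=0, bit7=1 (has a 0) -> no => not a false positive
query rat: checks bit2=1, bit7=1, bit10=1 (all 1) -> maybe => FALSE POSITIVE
False positives (alphabetical): eel rat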